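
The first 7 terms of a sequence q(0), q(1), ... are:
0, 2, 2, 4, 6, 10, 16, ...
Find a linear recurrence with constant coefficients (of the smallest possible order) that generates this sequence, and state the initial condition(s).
Look for the lowest-order linear relation among consecutive terms.
Observation: q(n) - 1·q(n-1) - (1)·q(n-2) = 0 holds for the shown terms, and no order-1 relation q(n) = α·q(n-1) + β fits.
Check at n=3: 1·2 + (1)·2 = 4. ✓

q(n) = q(n-1) + q(n-2), q(0) = 0, q(1) = 2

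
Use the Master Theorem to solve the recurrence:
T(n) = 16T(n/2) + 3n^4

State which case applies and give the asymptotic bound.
Master Theorem template: T(n) = a·T(n/b) + f(n).
Here: a=16, b=2, f(n)=3n^4
Compute log_b(a) = log_2(16) = 4.
f(n) = 3n^4 = Θ(n^4). Case 2: T(n) = Θ(n^4 log n).

Case 2: T(n) = Θ(n^4 log n)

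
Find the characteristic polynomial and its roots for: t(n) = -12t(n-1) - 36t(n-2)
Substitute t(n) = rⁿ and divide through by rⁿ⁻²: r² + 12r + 36 = 0
Factor: (r + 6)² = 0, so r = -6 (double root).
General solution: t(n) = (A + Bn)·(-6)ⁿ

Characteristic: r² + 12r + 36 = 0, Roots: r = -6 (double root)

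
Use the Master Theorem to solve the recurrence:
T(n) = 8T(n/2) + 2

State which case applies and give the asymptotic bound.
Master Theorem template: T(n) = a·T(n/b) + f(n).
Here: a=8, b=2, f(n)=2
Compute log_b(a) = log_2(8) = 3.
f(n) = 2 = O(n^(3-ε)) with ε = 3. Case 1: T(n) = Θ(n^log_b(a)) = Θ(n^3).

Case 1: T(n) = Θ(n^3)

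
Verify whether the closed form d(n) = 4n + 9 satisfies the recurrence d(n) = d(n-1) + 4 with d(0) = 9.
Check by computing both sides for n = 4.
From the recurrence with d(0) = 9:
  d(0) = 9, d(1) = 13, d(2) = 17, d(3) = 21, d(4) = 25
  so the recurrence gives d(4) = 25.
From the proposed closed form d(n) = 4n + 9:
  d(4) = 25.
Both sides give 25 at n = 4, and the initial condition(s) match, so the closed form is consistent.

Yes, the closed form is correct.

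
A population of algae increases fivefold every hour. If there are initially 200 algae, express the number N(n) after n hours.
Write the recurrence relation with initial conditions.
Each hour multiplies the count by 5, so the count after n hours depends only on the count after n-1 hours: N(n) = 5 × N(n-1). The starting count gives N(0) = 200.
Unrolling n times gives the closed form N(n) = 200 × 5ⁿ.

N(n) = 5 × N(n-1), N(0) = 200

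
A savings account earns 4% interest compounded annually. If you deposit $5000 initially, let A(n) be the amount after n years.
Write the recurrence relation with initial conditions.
Each year the balance grows by 4%, i.e. is multiplied by 1 + 4/100 = 1.04, so A(n) = 1.04 × A(n-1). The initial deposit gives A(0) = 5000.
Unrolling gives the closed form A(n) = 5000 × (1.04)ⁿ.

A(n) = 1.04 × A(n-1), A(0) = 5000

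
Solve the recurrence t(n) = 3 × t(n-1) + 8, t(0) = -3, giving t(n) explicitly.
Recurrence: t(n) = 3 × t(n-1) + 8, initial: t(0) = -3.
Try t(n) = A·3ⁿ + C. Substituting: A·3ⁿ + C = 3(A·3ⁿ⁻¹ + C) + 8 = A·3ⁿ + 3C + 8, so C = 3C + 8, giving C = -4. Then t(0) = A - 4 = -3 gives A = 1.

t(n) = 3ⁿ - 4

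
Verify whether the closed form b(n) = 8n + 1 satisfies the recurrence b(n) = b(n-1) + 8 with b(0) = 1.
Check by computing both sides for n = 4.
From the recurrence with b(0) = 1:
  b(0) = 1, b(1) = 9, b(2) = 17, b(3) = 25, b(4) = 33
  so the recurrence gives b(4) = 33.
From the proposed closed form b(n) = 8n + 1:
  b(4) = 33.
Both sides give 33 at n = 4, and the initial condition(s) match, so the closed form is consistent.

Yes, the closed form is correct.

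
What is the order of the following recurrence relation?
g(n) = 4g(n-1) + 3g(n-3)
The order is the largest lag k for which g(n-k) appears. Here the deepest term is g(n-3), so the order is 3.

Order 3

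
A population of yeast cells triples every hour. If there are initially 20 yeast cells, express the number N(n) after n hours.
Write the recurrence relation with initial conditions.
Each hour multiplies the count by 3, so the count after n hours depends only on the count after n-1 hours: N(n) = 3 × N(n-1). The starting count gives N(0) = 20.
Unrolling n times gives the closed form N(n) = 20 × 3ⁿ.

N(n) = 3 × N(n-1), N(0) = 20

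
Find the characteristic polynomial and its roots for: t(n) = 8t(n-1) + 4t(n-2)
Substitute t(n) = rⁿ and divide through by rⁿ⁻²: r² - 8r - 4 = 0
Discriminant: 8² + 4·4 = 80, not a perfect square, so by the quadratic formula r = (8 ± √80)/2.
General solution: t(n) = A·r₁ⁿ + B·r₂ⁿ where r₁,r₂ = (8 ± √80)/2

Characteristic: r² - 8r - 4 = 0, Roots: r = (8 ± √80)/2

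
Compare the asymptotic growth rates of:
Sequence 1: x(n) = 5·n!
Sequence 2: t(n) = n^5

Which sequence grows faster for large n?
Comparing growth rates:
Growth-rate hierarchy: log n ≺ any polynomial ≺ any exponential cⁿ (c>1) ≺ n! ≺ nⁿ.
factorial dominates polynomial degree 5 asymptotically.

x(n) grows faster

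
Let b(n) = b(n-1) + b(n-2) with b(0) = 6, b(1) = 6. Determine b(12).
Computing the sequence terms:
6, 6, 12, 18, 30, 48, 78, 126, 204, 330, 534, 864, 1398

1398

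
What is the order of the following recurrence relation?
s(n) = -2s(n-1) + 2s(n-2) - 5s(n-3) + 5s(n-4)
The order is the largest lag k for which s(n-k) appears. Here the deepest term is s(n-4), so the order is 4.

Order 4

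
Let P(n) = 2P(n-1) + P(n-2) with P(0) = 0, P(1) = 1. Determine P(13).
Computing the sequence terms:
0, 1, 2, 5, 12, 29, 70, 169, 408, 985, 2378, 5741, 13860, 33461

33461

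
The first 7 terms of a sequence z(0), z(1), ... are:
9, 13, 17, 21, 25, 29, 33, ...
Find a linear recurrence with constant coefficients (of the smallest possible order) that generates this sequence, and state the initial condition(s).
Look for the lowest-order linear relation among consecutive terms.
Observation: consecutive differences are constant (= 4).
Check at n=2: 1·13 + 4 = 17. ✓

z(n) = z(n-1) + 4, z(0) = 9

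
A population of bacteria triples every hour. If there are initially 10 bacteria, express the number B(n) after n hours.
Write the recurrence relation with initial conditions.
Each hour multiplies the count by 3, so the count after n hours depends only on the count after n-1 hours: B(n) = 3 × B(n-1). The starting count gives B(0) = 10.
Unrolling n times gives the closed form B(n) = 10 × 3ⁿ.

B(n) = 3 × B(n-1), B(0) = 10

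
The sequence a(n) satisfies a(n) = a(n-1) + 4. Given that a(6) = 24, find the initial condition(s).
a(6) = a(0) + 6·4, so a(0) = 24 - 24 = 0.

a(0) = 0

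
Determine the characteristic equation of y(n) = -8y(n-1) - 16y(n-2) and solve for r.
Substitute y(n) = rⁿ and divide through by rⁿ⁻²: r² + 8r + 16 = 0
Factor: (r + 4)² = 0, so r = -4 (double root).
General solution: y(n) = (A + Bn)·(-4)ⁿ

Characteristic: r² + 8r + 16 = 0, Roots: r = -4 (double root)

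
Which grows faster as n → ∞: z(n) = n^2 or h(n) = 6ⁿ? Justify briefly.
Comparing growth rates:
Growth-rate hierarchy: log n ≺ any polynomial ≺ any exponential cⁿ (c>1) ≺ n! ≺ nⁿ.
exponential base 6 dominates polynomial degree 2 asymptotically.

h(n) grows faster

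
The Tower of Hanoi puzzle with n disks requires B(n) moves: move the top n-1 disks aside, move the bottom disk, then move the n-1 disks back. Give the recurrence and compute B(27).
Moving n disks = move the top n-1 disks aside (B(n-1) moves) + move the largest disk (1 move) + move the n-1 disks back on top (B(n-1) moves), so B(n) = 2B(n-1) + 1, with B(1) = 1 (a single disk takes one move).
First terms: 1, 3, 7, 15, 31, 63, … — each is one less than a power of 2. Indeed B(n) + 1 = 2(B(n-1) + 1) with B(1) + 1 = 2, so B(n) + 1 = 2ⁿ and B(n) = 2ⁿ - 1.
Hence B(27) = 2^27 - 1 = 134217728 - 1 = 134217727.

B(n) = 2B(n-1) + 1, B(1) = 1; B(27) = 134217727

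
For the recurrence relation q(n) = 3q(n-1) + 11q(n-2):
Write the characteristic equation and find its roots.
Substitute q(n) = rⁿ and divide through by rⁿ⁻²: r² - 3r - 11 = 0
Discriminant: 3² + 4·11 = 53, not a perfect square, so by the quadratic formula r = (3 ± √53)/2.
General solution: q(n) = A·r₁ⁿ + B·r₂ⁿ where r₁,r₂ = (3 ± √53)/2

Characteristic: r² - 3r - 11 = 0, Roots: r = (3 ± √53)/2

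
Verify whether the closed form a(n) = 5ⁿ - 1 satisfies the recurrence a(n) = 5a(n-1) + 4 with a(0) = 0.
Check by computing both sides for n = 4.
From the recurrence with a(0) = 0:
  a(0) = 0, a(1) = 4, a(2) = 24, a(3) = 124, a(4) = 624
  so the recurrence gives a(4) = 624.
From the proposed closed form a(n) = 5ⁿ - 1:
  a(4) = 624.
Both sides give 624 at n = 4, and the initial condition(s) match, so the closed form is consistent.

Yes, the closed form is correct.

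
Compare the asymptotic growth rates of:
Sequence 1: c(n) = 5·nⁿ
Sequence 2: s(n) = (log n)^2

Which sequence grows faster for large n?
Comparing growth rates:
Growth-rate hierarchy: log n ≺ any polynomial ≺ any exponential cⁿ (c>1) ≺ n! ≺ nⁿ.
super-exponential nⁿ dominates polylogarithmic (log n)^2 asymptotically.

c(n) grows faster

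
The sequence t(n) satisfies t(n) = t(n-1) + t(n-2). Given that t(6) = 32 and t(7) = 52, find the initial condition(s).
Work backwards using t(k) = t(k+2) - t(k+1):
t(5) = t(7) - t(6) = 52 - 32 = 20
t(4) = t(6) - t(5) = 32 - 20 = 12
t(3) = t(5) - t(4) = 20 - 12 = 8
t(2) = t(4) - t(3) = 12 - 8 = 4
t(1) = t(3) - t(2) = 8 - 4 = 4
t(0) = t(2) - t(1) = 4 - 4 = 0

t(0) = 0, t(1) = 4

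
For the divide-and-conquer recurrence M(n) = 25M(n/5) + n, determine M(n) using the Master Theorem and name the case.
Master Theorem template: M(n) = a·M(n/b) + f(n).
Here: a=25, b=5, f(n)=n
Compute log_b(a) = log_5(25) = 2.
f(n) = n = O(n^(2-ε)) with ε = 1. Case 1: M(n) = Θ(n^log_b(a)) = Θ(n^2).

Case 1: M(n) = Θ(n^2)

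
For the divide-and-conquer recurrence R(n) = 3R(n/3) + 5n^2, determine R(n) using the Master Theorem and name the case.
Master Theorem template: R(n) = a·R(n/b) + f(n).
Here: a=3, b=3, f(n)=5n^2
Compute log_b(a) = log_3(3) = 1.
f(n) = 5n^2 = Ω(n^(1+ε)) with ε = 1, and the regularity condition holds (a·f(n/b) = (a/b^2)·f(n) with a/b^2 = 3^-1 < 1). Case 3: R(n) = Θ(f(n)) = Θ(n^2).

Case 3: R(n) = Θ(n^2)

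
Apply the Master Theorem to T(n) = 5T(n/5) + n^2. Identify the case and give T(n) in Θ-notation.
Master Theorem template: T(n) = a·T(n/b) + f(n).
Here: a=5, b=5, f(n)=n^2
Compute log_b(a) = log_5(5) = 1.
f(n) = n^2 = Ω(n^(1+ε)) with ε = 1, and the regularity condition holds (a·f(n/b) = (a/b^2)·f(n) with a/b^2 = 5^-1 < 1). Case 3: T(n) = Θ(f(n)) = Θ(n^2).

Case 3: T(n) = Θ(n^2)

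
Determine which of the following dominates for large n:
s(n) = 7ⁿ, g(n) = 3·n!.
Comparing growth rates:
Growth-rate hierarchy: log n ≺ any polynomial ≺ any exponential cⁿ (c>1) ≺ n! ≺ nⁿ.
factorial dominates exponential base 7 asymptotically.

g(n) grows faster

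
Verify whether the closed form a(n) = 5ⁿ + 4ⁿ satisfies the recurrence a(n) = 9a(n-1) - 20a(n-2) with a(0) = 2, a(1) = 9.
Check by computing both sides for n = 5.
From the recurrence with a(0) = 2, a(1) = 9:
  a(0) = 2, a(1) = 9, a(2) = 41, a(3) = 189, a(4) = 881, a(5) = 4149
  so the recurrence gives a(5) = 4149.
From the proposed closed form a(n) = 5ⁿ + 4ⁿ:
  a(5) = 4149.
Both sides give 4149 at n = 5, and the initial condition(s) match, so the closed form is consistent.

Yes, the closed form is correct.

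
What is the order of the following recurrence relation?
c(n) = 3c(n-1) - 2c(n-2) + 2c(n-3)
The order is the largest lag k for which c(n-k) appears. Here the deepest term is c(n-3), so the order is 3.

Order 3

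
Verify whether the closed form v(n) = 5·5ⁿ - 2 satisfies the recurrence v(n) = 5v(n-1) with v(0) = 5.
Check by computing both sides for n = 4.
From the recurrence with v(0) = 5:
  v(0) = 5, v(1) = 25, v(2) = 125, v(3) = 625, v(4) = 3125
  so the recurrence gives v(4) = 3125.
From the proposed closed form v(n) = 5·5ⁿ - 2:
  v(4) = 3123.
The recurrence gives 3125 but the closed form gives 3123, so the closed form does not satisfy the recurrence.

No, the closed form is incorrect.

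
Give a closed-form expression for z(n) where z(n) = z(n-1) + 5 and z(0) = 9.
Recurrence: z(n) = z(n-1) + 5, initial: z(0) = 9.
Each step adds 5, so z(n) = z(0) + 5n = 5n + 9.

z(n) = 5n + 9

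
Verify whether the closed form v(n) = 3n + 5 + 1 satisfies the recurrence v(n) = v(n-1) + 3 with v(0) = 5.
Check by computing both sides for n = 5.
From the recurrence with v(0) = 5:
  v(0) = 5, v(1) = 8, v(2) = 11, v(3) = 14, v(4) = 17, v(5) = 20
  so the recurrence gives v(5) = 20.
From the proposed closed form v(n) = 3n + 5 + 1:
  v(5) = 21.
The recurrence gives 20 but the closed form gives 21, so the closed form does not satisfy the recurrence.

No, the closed form is incorrect.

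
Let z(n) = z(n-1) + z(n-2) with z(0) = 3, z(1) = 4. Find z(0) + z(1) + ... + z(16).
Computing the sequence terms: 3, 4, 7, 11, 18, 29, 47, 76, 123, 199, 322, 521, 843, 1364, 2207, 3571, 5778
Adding these values together:

15123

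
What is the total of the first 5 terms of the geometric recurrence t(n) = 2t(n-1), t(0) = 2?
Computing the sequence terms: 2, 4, 8, 16, 32
Adding these values together:

62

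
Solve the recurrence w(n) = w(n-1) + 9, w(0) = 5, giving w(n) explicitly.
Recurrence: w(n) = w(n-1) + 9, initial: w(0) = 5.
Each step adds 9, so w(n) = w(0) + 9n = 9n + 5.

w(n) = 9n + 5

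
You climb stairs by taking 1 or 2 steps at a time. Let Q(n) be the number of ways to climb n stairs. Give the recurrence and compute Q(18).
Condition on the size of the last step (1 to 2): before it there were n-1, …, n-2 stairs climbed, and these cases are disjoint, so Q(n) = Q(n-1) + Q(n-2) (Fibonacci-type sequence).
Initial conditions by direct count (compositions of i into parts ≤ 2): Q(1) = 1; Q(2) = 2.
Iterating the recurrence: Q(3) = 3, Q(4) = 5, Q(5) = 8, Q(6) = 13, Q(7) = 21, Q(8) = 34, Q(9) = 55, Q(10) = 89, Q(11) = 144, Q(12) = 233, Q(13) = 377, Q(14) = 610, Q(15) = 987, Q(16) = 1597, Q(17) = 2584, Q(18) = 4181.

Q(n) = Q(n-1) + Q(n-2), Q(1) = 1, Q(2) = 2; Q(18) = 4181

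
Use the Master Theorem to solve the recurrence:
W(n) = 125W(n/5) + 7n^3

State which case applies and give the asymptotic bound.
Master Theorem template: W(n) = a·W(n/b) + f(n).
Here: a=125, b=5, f(n)=7n^3
Compute log_b(a) = log_5(125) = 3.
f(n) = 7n^3 = Θ(n^3). Case 2: W(n) = Θ(n^3 log n).

Case 2: W(n) = Θ(n^3 log n)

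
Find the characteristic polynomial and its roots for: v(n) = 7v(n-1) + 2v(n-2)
Substitute v(n) = rⁿ and divide through by rⁿ⁻²: r² - 7r - 2 = 0
Discriminant: 7² + 4·2 = 57, not a perfect square, so by the quadratic formula r = (7 ± √57)/2.
General solution: v(n) = A·r₁ⁿ + B·r₂ⁿ where r₁,r₂ = (7 ± √57)/2

Characteristic: r² - 7r - 2 = 0, Roots: r = (7 ± √57)/2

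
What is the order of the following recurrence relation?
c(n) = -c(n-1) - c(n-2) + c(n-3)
The order is the largest lag k for which c(n-k) appears. Here the deepest term is c(n-3), so the order is 3.

Order 3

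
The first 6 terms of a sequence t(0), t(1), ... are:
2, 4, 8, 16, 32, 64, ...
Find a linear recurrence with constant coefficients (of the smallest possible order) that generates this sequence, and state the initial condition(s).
Look for the lowest-order linear relation among consecutive terms.
Observation: each term is 2× the previous.
Check at n=2: 2·4 = 8. ✓

t(n) = 2 × t(n-1), t(0) = 2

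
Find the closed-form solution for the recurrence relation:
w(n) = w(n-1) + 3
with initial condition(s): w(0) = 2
Recurrence: w(n) = w(n-1) + 3, initial: w(0) = 2.
Each step adds 3, so w(n) = w(0) + 3n = 3n + 2.

w(n) = 3n + 2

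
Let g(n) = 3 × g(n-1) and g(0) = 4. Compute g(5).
Computing step by step:
g(0) = 4
g(1) = 3 × 4 = 12
g(2) = 3 × 12 = 36
g(3) = 3 × 36 = 108
g(4) = 3 × 108 = 324
g(5) = 3 × 324 = 972

972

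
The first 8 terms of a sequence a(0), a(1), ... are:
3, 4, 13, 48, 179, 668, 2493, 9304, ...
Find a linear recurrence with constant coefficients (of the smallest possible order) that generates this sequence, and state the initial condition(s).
Look for the lowest-order linear relation among consecutive terms.
Observation: a(n) - 4·a(n-1) - (-1)·a(n-2) = 0 holds for the shown terms, and no order-1 relation a(n) = α·a(n-1) + β fits.
Check at n=3: 4·13 + (-1)·4 = 48. ✓

a(n) = 4a(n-1) - a(n-2), a(0) = 3, a(1) = 4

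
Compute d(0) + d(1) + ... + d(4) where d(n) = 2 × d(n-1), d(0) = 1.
Computing the sequence terms: 1, 2, 4, 8, 16
Adding these values together:

31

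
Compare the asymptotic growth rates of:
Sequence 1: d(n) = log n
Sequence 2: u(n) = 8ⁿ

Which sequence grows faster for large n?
Comparing growth rates:
Growth-rate hierarchy: log n ≺ any polynomial ≺ any exponential cⁿ (c>1) ≺ n! ≺ nⁿ.
exponential base 8 dominates logarithmic asymptotically.

u(n) grows faster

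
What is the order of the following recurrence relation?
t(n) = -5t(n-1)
The order is the largest lag k for which t(n-k) appears. Here the deepest term is t(n-1), so the order is 1.

Order 1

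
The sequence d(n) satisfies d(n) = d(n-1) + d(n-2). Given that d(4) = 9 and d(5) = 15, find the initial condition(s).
Work backwards using d(k) = d(k+2) - d(k+1):
d(3) = d(5) - d(4) = 15 - 9 = 6
d(2) = d(4) - d(3) = 9 - 6 = 3
d(1) = d(3) - d(2) = 6 - 3 = 3
d(0) = d(2) - d(1) = 3 - 3 = 0

d(0) = 0, d(1) = 3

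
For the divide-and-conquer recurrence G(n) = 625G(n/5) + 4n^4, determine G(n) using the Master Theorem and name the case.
Master Theorem template: G(n) = a·G(n/b) + f(n).
Here: a=625, b=5, f(n)=4n^4
Compute log_b(a) = log_5(625) = 4.
f(n) = 4n^4 = Θ(n^4). Case 2: G(n) = Θ(n^4 log n).

Case 2: G(n) = Θ(n^4 log n)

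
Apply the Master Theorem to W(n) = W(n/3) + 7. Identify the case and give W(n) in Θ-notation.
Master Theorem template: W(n) = a·W(n/b) + f(n).
Here: a=1, b=3, f(n)=7
Compute log_b(a) = log_3(1) = 0.
f(n) = 7 = Θ(1). Case 2: W(n) = Θ(log n).

Case 2: W(n) = Θ(log n)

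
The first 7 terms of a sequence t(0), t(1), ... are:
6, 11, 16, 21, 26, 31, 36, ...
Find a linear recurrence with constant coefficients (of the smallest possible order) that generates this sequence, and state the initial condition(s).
Look for the lowest-order linear relation among consecutive terms.
Observation: consecutive differences are constant (= 5).
Check at n=2: 1·11 + 5 = 16. ✓

t(n) = t(n-1) + 5, t(0) = 6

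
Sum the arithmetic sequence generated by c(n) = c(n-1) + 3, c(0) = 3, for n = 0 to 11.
Computing the sequence terms: 3, 6, 9, 12, 15, 18, 21, 24, 27, 30, 33, 36
Adding these values together:

234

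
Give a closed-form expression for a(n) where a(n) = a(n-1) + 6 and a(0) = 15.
Recurrence: a(n) = a(n-1) + 6, initial: a(0) = 15.
Each step adds 6, so a(n) = a(0) + 6n = 6n + 15.

a(n) = 6n + 15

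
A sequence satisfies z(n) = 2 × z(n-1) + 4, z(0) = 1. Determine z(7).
Computing step by step:
z(0) = 1
z(1) = 2 × 1 + 4 = 6
z(2) = 2 × 6 + 4 = 16
z(3) = 2 × 16 + 4 = 36
z(4) = 2 × 36 + 4 = 76
z(5) = 2 × 76 + 4 = 156
z(6) = 2 × 156 + 4 = 316
z(7) = 2 × 316 + 4 = 636

636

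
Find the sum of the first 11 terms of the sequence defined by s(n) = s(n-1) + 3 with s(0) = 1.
Computing the sequence terms: 1, 4, 7, 10, 13, 16, 19, 22, 25, 28, 31
Adding these values together:

176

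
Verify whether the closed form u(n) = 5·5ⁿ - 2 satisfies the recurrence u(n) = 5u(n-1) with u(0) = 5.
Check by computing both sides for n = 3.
From the recurrence with u(0) = 5:
  u(0) = 5, u(1) = 25, u(2) = 125, u(3) = 625
  so the recurrence gives u(3) = 625.
From the proposed closed form u(n) = 5·5ⁿ - 2:
  u(3) = 623.
The recurrence gives 625 but the closed form gives 623, so the closed form does not satisfy the recurrence.

No, the closed form is incorrect.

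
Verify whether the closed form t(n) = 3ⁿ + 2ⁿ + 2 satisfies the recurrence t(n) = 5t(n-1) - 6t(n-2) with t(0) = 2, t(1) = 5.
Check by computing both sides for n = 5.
From the recurrence with t(0) = 2, t(1) = 5:
  t(0) = 2, t(1) = 5, t(2) = 13, t(3) = 35, t(4) = 97, t(5) = 275
  so the recurrence gives t(5) = 275.
From the proposed closed form t(n) = 3ⁿ + 2ⁿ + 2:
  t(5) = 277.
The recurrence gives 275 but the closed form gives 277, so the closed form does not satisfy the recurrence.

No, the closed form is incorrect.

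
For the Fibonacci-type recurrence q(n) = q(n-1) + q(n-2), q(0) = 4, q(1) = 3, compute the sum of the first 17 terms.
Computing the sequence terms: 4, 3, 7, 10, 17, 27, 44, 71, 115, 186, 301, 487, 788, 1275, 2063, 3338, 5401
Adding these values together:

14137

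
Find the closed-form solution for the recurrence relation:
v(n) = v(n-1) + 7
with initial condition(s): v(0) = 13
Recurrence: v(n) = v(n-1) + 7, initial: v(0) = 13.
Each step adds 7, so v(n) = v(0) + 7n = 7n + 13.

v(n) = 7n + 13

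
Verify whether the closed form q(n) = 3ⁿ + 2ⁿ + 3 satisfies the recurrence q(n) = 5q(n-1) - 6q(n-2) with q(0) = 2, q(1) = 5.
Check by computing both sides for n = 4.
From the recurrence with q(0) = 2, q(1) = 5:
  q(0) = 2, q(1) = 5, q(2) = 13, q(3) = 35, q(4) = 97
  so the recurrence gives q(4) = 97.
From the proposed closed form q(n) = 3ⁿ + 2ⁿ + 3:
  q(4) = 100.
The recurrence gives 97 but the closed form gives 100, so the closed form does not satisfy the recurrence.

No, the closed form is incorrect.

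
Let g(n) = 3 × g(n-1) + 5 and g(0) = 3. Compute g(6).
Computing step by step:
g(0) = 3
g(1) = 3 × 3 + 5 = 14
g(2) = 3 × 14 + 5 = 47
g(3) = 3 × 47 + 5 = 146
g(4) = 3 × 146 + 5 = 443
g(5) = 3 × 443 + 5 = 1334
g(6) = 3 × 1334 + 5 = 4007

4007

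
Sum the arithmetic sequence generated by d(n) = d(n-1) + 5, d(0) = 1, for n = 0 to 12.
Computing the sequence terms: 1, 6, 11, 16, 21, 26, 31, 36, 41, 46, 51, 56, 61
Adding these values together:

403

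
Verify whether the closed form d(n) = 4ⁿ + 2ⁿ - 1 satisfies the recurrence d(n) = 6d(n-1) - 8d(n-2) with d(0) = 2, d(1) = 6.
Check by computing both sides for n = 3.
From the recurrence with d(0) = 2, d(1) = 6:
  d(0) = 2, d(1) = 6, d(2) = 20, d(3) = 72
  so the recurrence gives d(3) = 72.
From the proposed closed form d(n) = 4ⁿ + 2ⁿ - 1:
  d(3) = 71.
The recurrence gives 72 but the closed form gives 71, so the closed form does not satisfy the recurrence.

No, the closed form is incorrect.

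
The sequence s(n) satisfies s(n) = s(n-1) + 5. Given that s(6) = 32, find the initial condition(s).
s(6) = s(0) + 6·5, so s(0) = 32 - 30 = 2.

s(0) = 2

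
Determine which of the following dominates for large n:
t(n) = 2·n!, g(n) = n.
Comparing growth rates:
Growth-rate hierarchy: log n ≺ any polynomial ≺ any exponential cⁿ (c>1) ≺ n! ≺ nⁿ.
factorial dominates polynomial degree 1 asymptotically.

t(n) grows faster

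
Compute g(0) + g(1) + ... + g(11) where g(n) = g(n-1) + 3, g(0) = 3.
Computing the sequence terms: 3, 6, 9, 12, 15, 18, 21, 24, 27, 30, 33, 36
Adding these values together:

234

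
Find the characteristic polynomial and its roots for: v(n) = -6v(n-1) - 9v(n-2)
Substitute v(n) = rⁿ and divide through by rⁿ⁻²: r² + 6r + 9 = 0
Factor: (r + 3)² = 0, so r = -3 (double root).
General solution: v(n) = (A + Bn)·(-3)ⁿ

Characteristic: r² + 6r + 9 = 0, Roots: r = -3 (double root)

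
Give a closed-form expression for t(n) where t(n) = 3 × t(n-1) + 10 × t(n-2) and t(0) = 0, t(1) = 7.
Recurrence: t(n) = 3 × t(n-1) + 10 × t(n-2), initial: t(0) = 0, t(1) = 7.
Characteristic equation: r² - 3r - 10 = 0, which factors as (r - 5)(r + 2) = 0, so r = 5, -2. General solution t(n) = A·5ⁿ + B·(-2)ⁿ. From t(0) = 0: A + B = 0. From t(1) = 7: 5A - 2B = 7. Solving gives A = 1, B = -1.

t(n) = 5ⁿ - (-2)ⁿ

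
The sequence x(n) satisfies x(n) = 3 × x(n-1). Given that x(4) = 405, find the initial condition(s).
In general x(n) = 3ⁿ · x(0). At n = 4: x(0) = x(4) / 3^4 = 405 / 81 = 5.

x(0) = 5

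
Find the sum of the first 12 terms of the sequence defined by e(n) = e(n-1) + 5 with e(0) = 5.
Computing the sequence terms: 5, 10, 15, 20, 25, 30, 35, 40, 45, 50, 55, 60
Adding these values together:

390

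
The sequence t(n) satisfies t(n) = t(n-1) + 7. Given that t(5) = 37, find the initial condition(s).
t(5) = t(0) + 5·7, so t(0) = 37 - 35 = 2.

t(0) = 2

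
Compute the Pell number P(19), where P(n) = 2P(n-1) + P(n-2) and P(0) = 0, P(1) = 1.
Computing the sequence terms:
0, 1, 2, 5, 12, 29, 70, 169, 408, 985, 2378, 5741, 13860, 33461, 80782, 195025, 470832, 1136689, 2744210, 6625109

6625109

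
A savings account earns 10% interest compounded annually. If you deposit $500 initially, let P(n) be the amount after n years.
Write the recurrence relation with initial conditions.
Each year the balance grows by 10%, i.e. is multiplied by 1 + 10/100 = 1.1, so P(n) = 1.1 × P(n-1). The initial deposit gives P(0) = 500.
Unrolling gives the closed form P(n) = 500 × (1.1)ⁿ.

P(n) = 1.1 × P(n-1), P(0) = 500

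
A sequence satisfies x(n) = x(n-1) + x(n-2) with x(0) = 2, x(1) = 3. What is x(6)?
Computing the sequence terms:
2, 3, 5, 8, 13, 21, 34

34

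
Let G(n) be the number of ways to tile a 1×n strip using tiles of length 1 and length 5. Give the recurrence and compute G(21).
Condition on the last tile: it has length 1 (leaving a 1×(n-1) strip) or length 5 (leaving a 1×(n-5) strip), so G(n) = G(n-1) + G(n-5) (order-5 linear recurrence).
For 0 ≤ i < 5 only unit tiles fit, so G(i) = 1.
Iterating the recurrence: G(5) = 2, G(6) = 3, G(7) = 4, G(8) = 5, G(9) = 6, G(10) = 8, G(11) = 11, G(12) = 15, G(13) = 20, G(14) = 26, G(15) = 34, G(16) = 45, G(17) = 60, G(18) = 80, G(19) = 106, G(20) = 140, G(21) = 185.

G(n) = G(n-1) + G(n-5), with G(i) = 1 for 0 ≤ i < 5; G(21) = 185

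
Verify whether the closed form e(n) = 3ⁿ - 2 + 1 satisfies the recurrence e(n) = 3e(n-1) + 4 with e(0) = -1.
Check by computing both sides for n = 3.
From the recurrence with e(0) = -1:
  e(0) = -1, e(1) = 1, e(2) = 7, e(3) = 25
  so the recurrence gives e(3) = 25.
From the proposed closed form e(n) = 3ⁿ - 2 + 1:
  e(3) = 26.
The recurrence gives 25 but the closed form gives 26, so the closed form does not satisfy the recurrence.

No, the closed form is incorrect.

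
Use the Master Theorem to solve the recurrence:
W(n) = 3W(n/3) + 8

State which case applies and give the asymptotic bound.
Master Theorem template: W(n) = a·W(n/b) + f(n).
Here: a=3, b=3, f(n)=8
Compute log_b(a) = log_3(3) = 1.
f(n) = 8 = O(n^(1-ε)) with ε = 1. Case 1: W(n) = Θ(n^log_b(a)) = Θ(n).

Case 1: W(n) = Θ(n)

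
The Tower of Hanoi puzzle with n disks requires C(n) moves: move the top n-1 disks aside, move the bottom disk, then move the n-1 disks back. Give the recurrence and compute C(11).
Moving n disks = move the top n-1 disks aside (C(n-1) moves) + move the largest disk (1 move) + move the n-1 disks back on top (C(n-1) moves), so C(n) = 2C(n-1) + 1, with C(1) = 1 (a single disk takes one move).
First terms: 1, 3, 7, 15, 31, 63, … — each is one less than a power of 2. Indeed C(n) + 1 = 2(C(n-1) + 1) with C(1) + 1 = 2, so C(n) + 1 = 2ⁿ and C(n) = 2ⁿ - 1.
Hence C(11) = 2^11 - 1 = 2048 - 1 = 2047.

C(n) = 2C(n-1) + 1, C(1) = 1; C(11) = 2047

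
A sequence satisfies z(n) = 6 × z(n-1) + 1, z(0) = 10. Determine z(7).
Computing step by step:
z(0) = 10
z(1) = 6 × 10 + 1 = 61
z(2) = 6 × 61 + 1 = 367
z(3) = 6 × 367 + 1 = 2203
z(4) = 6 × 2203 + 1 = 13219
z(5) = 6 × 13219 + 1 = 79315
z(6) = 6 × 79315 + 1 = 475891
z(7) = 6 × 475891 + 1 = 2855347

2855347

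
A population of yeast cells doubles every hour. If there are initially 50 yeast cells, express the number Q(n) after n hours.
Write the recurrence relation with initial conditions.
Each hour multiplies the count by 2, so the count after n hours depends only on the count after n-1 hours: Q(n) = 2 × Q(n-1). The starting count gives Q(0) = 50.
Unrolling n times gives the closed form Q(n) = 50 × 2ⁿ.

Q(n) = 2 × Q(n-1), Q(0) = 50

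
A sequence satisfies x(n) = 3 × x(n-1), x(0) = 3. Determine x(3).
Computing step by step:
x(0) = 3
x(1) = 3 × 3 = 9
x(2) = 3 × 9 = 27
x(3) = 3 × 27 = 81

81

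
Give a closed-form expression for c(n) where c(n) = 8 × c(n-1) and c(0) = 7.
Recurrence: c(n) = 8 × c(n-1), initial: c(0) = 7.
Each term is 8 times the previous, so this is geometric with ratio 8. After n steps: c(n) = c(0)·8ⁿ = 7·8ⁿ.

c(n) = 7·8ⁿ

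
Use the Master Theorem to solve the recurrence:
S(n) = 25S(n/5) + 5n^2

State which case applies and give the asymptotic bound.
Master Theorem template: S(n) = a·S(n/b) + f(n).
Here: a=25, b=5, f(n)=5n^2
Compute log_b(a) = log_5(25) = 2.
f(n) = 5n^2 = Θ(n^2). Case 2: S(n) = Θ(n^2 log n).

Case 2: S(n) = Θ(n^2 log n)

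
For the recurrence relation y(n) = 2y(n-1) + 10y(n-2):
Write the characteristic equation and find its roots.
Substitute y(n) = rⁿ and divide through by rⁿ⁻²: r² - 2r - 10 = 0
Discriminant: 2² + 4·10 = 44, not a perfect square, so by the quadratic formula r = (2 ± √44)/2.
General solution: y(n) = A·r₁ⁿ + B·r₂ⁿ where r₁,r₂ = (2 ± √44)/2

Characteristic: r² - 2r - 10 = 0, Roots: r = (2 ± √44)/2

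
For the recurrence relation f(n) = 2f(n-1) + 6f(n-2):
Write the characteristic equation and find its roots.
Substitute f(n) = rⁿ and divide through by rⁿ⁻²: r² - 2r - 6 = 0
Discriminant: 2² + 4·6 = 28, not a perfect square, so by the quadratic formula r = (2 ± √28)/2.
General solution: f(n) = A·r₁ⁿ + B·r₂ⁿ where r₁,r₂ = (2 ± √28)/2

Characteristic: r² - 2r - 6 = 0, Roots: r = (2 ± √28)/2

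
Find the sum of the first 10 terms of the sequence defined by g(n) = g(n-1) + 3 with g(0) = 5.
Computing the sequence terms: 5, 8, 11, 14, 17, 20, 23, 26, 29, 32
Adding these values together:

185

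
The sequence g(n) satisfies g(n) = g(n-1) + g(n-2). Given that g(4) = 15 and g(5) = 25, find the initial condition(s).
Work backwards using g(k) = g(k+2) - g(k+1):
g(3) = g(5) - g(4) = 25 - 15 = 10
g(2) = g(4) - g(3) = 15 - 10 = 5
g(1) = g(3) - g(2) = 10 - 5 = 5
g(0) = g(2) - g(1) = 5 - 5 = 0

g(0) = 0, g(1) = 5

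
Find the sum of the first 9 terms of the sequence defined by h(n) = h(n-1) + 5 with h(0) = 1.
Computing the sequence terms: 1, 6, 11, 16, 21, 26, 31, 36, 41
Adding these values together:

189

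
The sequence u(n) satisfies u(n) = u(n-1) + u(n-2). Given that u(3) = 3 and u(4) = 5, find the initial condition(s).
Work backwards using u(k) = u(k+2) - u(k+1):
u(2) = u(4) - u(3) = 5 - 3 = 2
u(1) = u(3) - u(2) = 3 - 2 = 1
u(0) = u(2) - u(1) = 2 - 1 = 1

u(0) = 1, u(1) = 1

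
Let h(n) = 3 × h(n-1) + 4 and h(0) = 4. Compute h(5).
Computing step by step:
h(0) = 4
h(1) = 3 × 4 + 4 = 16
h(2) = 3 × 16 + 4 = 52
h(3) = 3 × 52 + 4 = 160
h(4) = 3 × 160 + 4 = 484
h(5) = 3 × 484 + 4 = 1456

1456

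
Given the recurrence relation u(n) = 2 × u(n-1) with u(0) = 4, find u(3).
Computing step by step:
u(0) = 4
u(1) = 2 × 4 = 8
u(2) = 2 × 8 = 16
u(3) = 2 × 16 = 32

32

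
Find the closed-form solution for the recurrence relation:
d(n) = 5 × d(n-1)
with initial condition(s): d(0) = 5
Recurrence: d(n) = 5 × d(n-1), initial: d(0) = 5.
Each term is 5 times the previous, so this is geometric with ratio 5. After n steps: d(n) = d(0)·5ⁿ = 5·5ⁿ.

d(n) = 5·5ⁿ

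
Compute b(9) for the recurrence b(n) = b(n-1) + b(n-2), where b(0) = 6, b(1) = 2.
Computing the sequence terms:
6, 2, 8, 10, 18, 28, 46, 74, 120, 194

194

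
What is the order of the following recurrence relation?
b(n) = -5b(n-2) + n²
The order is the largest lag k for which b(n-k) appears. Here the deepest term is b(n-2) (the n² term is non-homogeneous and does not affect the order), so the order is 2.

Order 2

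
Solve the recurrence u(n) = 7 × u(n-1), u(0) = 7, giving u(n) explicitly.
Recurrence: u(n) = 7 × u(n-1), initial: u(0) = 7.
Each term is 7 times the previous, so this is geometric with ratio 7. After n steps: u(n) = u(0)·7ⁿ = 7·7ⁿ.

u(n) = 7·7ⁿ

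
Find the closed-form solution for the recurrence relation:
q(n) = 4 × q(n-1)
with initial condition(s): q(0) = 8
Recurrence: q(n) = 4 × q(n-1), initial: q(0) = 8.
Each term is 4 times the previous, so this is geometric with ratio 4. After n steps: q(n) = q(0)·4ⁿ = 8·4ⁿ.

q(n) = 8·4ⁿ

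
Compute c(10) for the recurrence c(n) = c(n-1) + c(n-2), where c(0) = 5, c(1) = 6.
Computing the sequence terms:
5, 6, 11, 17, 28, 45, 73, 118, 191, 309, 500

500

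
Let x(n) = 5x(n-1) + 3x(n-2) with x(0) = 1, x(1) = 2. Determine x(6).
Computing the sequence terms:
1, 2, 13, 71, 394, 2183, 12097

12097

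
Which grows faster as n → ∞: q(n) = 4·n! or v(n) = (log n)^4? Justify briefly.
Comparing growth rates:
Growth-rate hierarchy: log n ≺ any polynomial ≺ any exponential cⁿ (c>1) ≺ n! ≺ nⁿ.
factorial dominates polylogarithmic (log n)^4 asymptotically.

q(n) grows faster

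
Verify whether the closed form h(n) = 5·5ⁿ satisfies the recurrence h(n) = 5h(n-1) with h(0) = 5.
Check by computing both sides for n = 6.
From the recurrence with h(0) = 5:
  h(0) = 5, h(1) = 25, h(2) = 125, h(3) = 625, h(4) = 3125, h(5) = 15625, h(6) = 78125
  so the recurrence gives h(6) = 78125.
From the proposed closed form h(n) = 5·5ⁿ:
  h(6) = 78125.
Both sides give 78125 at n = 6, and the initial condition(s) match, so the closed form is consistent.

Yes, the closed form is correct.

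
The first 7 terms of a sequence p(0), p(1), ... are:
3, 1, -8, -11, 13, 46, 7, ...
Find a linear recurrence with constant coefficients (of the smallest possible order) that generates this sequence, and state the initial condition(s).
Look for the lowest-order linear relation among consecutive terms.
Observation: p(n) - 1·p(n-1) - (-3)·p(n-2) = 0 holds for the shown terms, and no order-1 relation p(n) = α·p(n-1) + β fits.
Check at n=3: 1·-8 + (-3)·1 = -11. ✓

p(n) = p(n-1) - 3p(n-2), p(0) = 3, p(1) = 1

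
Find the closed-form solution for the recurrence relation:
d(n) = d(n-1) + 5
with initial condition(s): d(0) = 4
Recurrence: d(n) = d(n-1) + 5, initial: d(0) = 4.
Each step adds 5, so d(n) = d(0) + 5n = 5n + 4.

d(n) = 5n + 4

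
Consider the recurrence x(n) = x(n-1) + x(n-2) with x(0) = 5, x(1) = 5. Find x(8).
Computing the sequence terms:
5, 5, 10, 15, 25, 40, 65, 105, 170

170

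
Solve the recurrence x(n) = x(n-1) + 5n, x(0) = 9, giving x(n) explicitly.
Recurrence: x(n) = x(n-1) + 5n, initial: x(0) = 9.
Telescoping: x(n) = x(0) + 5·Σᵢ₌₁ⁿ i = 9 + 5·n(n+1)/2.

x(n) = 5·n(n+1)/2 + 9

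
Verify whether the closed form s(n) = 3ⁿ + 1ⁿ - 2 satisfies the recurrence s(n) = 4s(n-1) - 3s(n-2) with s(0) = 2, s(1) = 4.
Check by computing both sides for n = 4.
From the recurrence with s(0) = 2, s(1) = 4:
  s(0) = 2, s(1) = 4, s(2) = 10, s(3) = 28, s(4) = 82
  so the recurrence gives s(4) = 82.
From the proposed closed form s(n) = 3ⁿ + 1ⁿ - 2:
  s(4) = 80.
The recurrence gives 82 but the closed form gives 80, so the closed form does not satisfy the recurrence.

No, the closed form is incorrect.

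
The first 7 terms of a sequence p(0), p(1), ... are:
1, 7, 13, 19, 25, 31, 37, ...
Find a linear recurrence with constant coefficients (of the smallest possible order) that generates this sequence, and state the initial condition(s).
Look for the lowest-order linear relation among consecutive terms.
Observation: consecutive differences are constant (= 6).
Check at n=2: 1·7 + 6 = 13. ✓

p(n) = p(n-1) + 6, p(0) = 1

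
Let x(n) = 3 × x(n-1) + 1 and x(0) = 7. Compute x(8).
Computing step by step:
x(0) = 7
x(1) = 3 × 7 + 1 = 22
x(2) = 3 × 22 + 1 = 67
x(3) = 3 × 67 + 1 = 202
x(4) = 3 × 202 + 1 = 607
x(5) = 3 × 607 + 1 = 1822
x(6) = 3 × 1822 + 1 = 5467
x(7) = 3 × 5467 + 1 = 16402
x(8) = 3 × 16402 + 1 = 49207

49207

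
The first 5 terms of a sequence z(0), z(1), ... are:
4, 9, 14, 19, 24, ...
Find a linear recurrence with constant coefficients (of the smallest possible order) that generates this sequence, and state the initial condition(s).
Look for the lowest-order linear relation among consecutive terms.
Observation: consecutive differences are constant (= 5).
Check at n=2: 1·9 + 5 = 14. ✓

z(n) = z(n-1) + 5, z(0) = 4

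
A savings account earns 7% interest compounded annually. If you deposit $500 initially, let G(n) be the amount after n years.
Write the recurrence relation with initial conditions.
Each year the balance grows by 7%, i.e. is multiplied by 1 + 7/100 = 1.07, so G(n) = 1.07 × G(n-1). The initial deposit gives G(0) = 500.
Unrolling gives the closed form G(n) = 500 × (1.07)ⁿ.

G(n) = 1.07 × G(n-1), G(0) = 500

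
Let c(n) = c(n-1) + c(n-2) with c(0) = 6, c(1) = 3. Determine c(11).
Computing the sequence terms:
6, 3, 9, 12, 21, 33, 54, 87, 141, 228, 369, 597

597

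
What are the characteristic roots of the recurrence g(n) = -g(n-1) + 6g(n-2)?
Substitute g(n) = rⁿ and divide through by rⁿ⁻²: r² + r - 6 = 0
Factor: (r - 2)(r + 3) = 0, so r = 2, -3.
General solution: g(n) = A·2ⁿ + B·(-3)ⁿ

Characteristic: r² + r - 6 = 0, Roots: r = 2, -3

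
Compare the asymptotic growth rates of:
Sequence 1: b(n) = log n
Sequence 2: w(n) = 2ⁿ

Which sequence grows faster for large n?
Comparing growth rates:
Growth-rate hierarchy: log n ≺ any polynomial ≺ any exponential cⁿ (c>1) ≺ n! ≺ nⁿ.
exponential base 2 dominates logarithmic asymptotically.

w(n) grows faster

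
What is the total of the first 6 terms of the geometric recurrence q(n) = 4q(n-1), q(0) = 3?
Computing the sequence terms: 3, 12, 48, 192, 768, 3072
Adding these values together:

4095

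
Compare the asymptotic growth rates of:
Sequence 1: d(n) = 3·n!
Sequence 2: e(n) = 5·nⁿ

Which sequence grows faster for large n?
Comparing growth rates:
Growth-rate hierarchy: log n ≺ any polynomial ≺ any exponential cⁿ (c>1) ≺ n! ≺ nⁿ.
super-exponential nⁿ dominates factorial asymptotically.

e(n) grows faster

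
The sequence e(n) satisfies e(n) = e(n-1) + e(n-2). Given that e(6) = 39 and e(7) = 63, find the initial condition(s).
Work backwards using e(k) = e(k+2) - e(k+1):
e(5) = e(7) - e(6) = 63 - 39 = 24
e(4) = e(6) - e(5) = 39 - 24 = 15
e(3) = e(5) - e(4) = 24 - 15 = 9
e(2) = e(4) - e(3) = 15 - 9 = 6
e(1) = e(3) - e(2) = 9 - 6 = 3
e(0) = e(2) - e(1) = 6 - 3 = 3

e(0) = 3, e(1) = 3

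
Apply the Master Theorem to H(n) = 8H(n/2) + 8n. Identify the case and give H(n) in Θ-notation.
Master Theorem template: H(n) = a·H(n/b) + f(n).
Here: a=8, b=2, f(n)=8n
Compute log_b(a) = log_2(8) = 3.
f(n) = 8n = O(n^(3-ε)) with ε = 2. Case 1: H(n) = Θ(n^log_b(a)) = Θ(n^3).

Case 1: H(n) = Θ(n^3)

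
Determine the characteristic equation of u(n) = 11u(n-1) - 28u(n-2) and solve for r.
Substitute u(n) = rⁿ and divide through by rⁿ⁻²: r² - 11r + 28 = 0
Factor: (r - 4)(r - 7) = 0, so r = 4, 7.
General solution: u(n) = A·4ⁿ + B·7ⁿ

Characteristic: r² - 11r + 28 = 0, Roots: r = 4, 7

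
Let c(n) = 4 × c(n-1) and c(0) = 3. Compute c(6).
Computing step by step:
c(0) = 3
c(1) = 4 × 3 = 12
c(2) = 4 × 12 = 48
c(3) = 4 × 48 = 192
c(4) = 4 × 192 = 768
c(5) = 4 × 768 = 3072
c(6) = 4 × 3072 = 12288

12288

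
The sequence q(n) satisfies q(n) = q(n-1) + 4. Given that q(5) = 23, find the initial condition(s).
q(5) = q(0) + 5·4, so q(0) = 23 - 20 = 3.

q(0) = 3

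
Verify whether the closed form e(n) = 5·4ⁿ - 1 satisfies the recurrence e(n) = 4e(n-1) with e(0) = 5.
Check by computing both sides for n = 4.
From the recurrence with e(0) = 5:
  e(0) = 5, e(1) = 20, e(2) = 80, e(3) = 320, e(4) = 1280
  so the recurrence gives e(4) = 1280.
From the proposed closed form e(n) = 5·4ⁿ - 1:
  e(4) = 1279.
The recurrence gives 1280 but the closed form gives 1279, so the closed form does not satisfy the recurrence.

No, the closed form is incorrect.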